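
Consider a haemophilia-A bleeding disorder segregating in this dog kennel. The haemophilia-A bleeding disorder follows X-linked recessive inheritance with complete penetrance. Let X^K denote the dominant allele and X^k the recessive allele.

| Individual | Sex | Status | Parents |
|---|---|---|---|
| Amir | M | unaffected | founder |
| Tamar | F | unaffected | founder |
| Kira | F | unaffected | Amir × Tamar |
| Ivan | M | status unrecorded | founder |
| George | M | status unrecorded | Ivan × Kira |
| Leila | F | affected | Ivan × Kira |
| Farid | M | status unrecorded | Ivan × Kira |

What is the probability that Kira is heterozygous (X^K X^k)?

1

Kira is unaffected so carries K and passed k to Leila (X^k X^k), so Kira is X^K X^k, giving P(X^K X^k) = 1.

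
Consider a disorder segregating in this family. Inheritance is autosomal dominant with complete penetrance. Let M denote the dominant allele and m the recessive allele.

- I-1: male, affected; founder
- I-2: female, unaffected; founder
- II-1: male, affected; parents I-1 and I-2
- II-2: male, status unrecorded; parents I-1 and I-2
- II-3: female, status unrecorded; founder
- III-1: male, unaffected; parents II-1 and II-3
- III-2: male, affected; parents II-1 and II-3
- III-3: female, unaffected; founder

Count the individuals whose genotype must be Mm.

Obligate heterozygotes: II-1 is affected so carries M and received m from I-2 (mm), so II-1 is Mm.
Every other individual is either homozygous by phenotype or has at least one consistent homozygous assignment, so the count is 1.

1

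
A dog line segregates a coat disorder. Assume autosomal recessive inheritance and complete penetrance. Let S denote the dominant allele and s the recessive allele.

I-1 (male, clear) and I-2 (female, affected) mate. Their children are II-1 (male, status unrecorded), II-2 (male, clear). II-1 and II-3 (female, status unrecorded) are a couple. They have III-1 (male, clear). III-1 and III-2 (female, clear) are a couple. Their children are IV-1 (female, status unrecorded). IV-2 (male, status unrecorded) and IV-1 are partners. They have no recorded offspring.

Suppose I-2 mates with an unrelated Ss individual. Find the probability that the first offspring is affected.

I-2 is affected, so I-2 is ss.
The cross gives 1/2 Ss : 1/2 ss, so P(offspring is affected) = 1/2.

1/2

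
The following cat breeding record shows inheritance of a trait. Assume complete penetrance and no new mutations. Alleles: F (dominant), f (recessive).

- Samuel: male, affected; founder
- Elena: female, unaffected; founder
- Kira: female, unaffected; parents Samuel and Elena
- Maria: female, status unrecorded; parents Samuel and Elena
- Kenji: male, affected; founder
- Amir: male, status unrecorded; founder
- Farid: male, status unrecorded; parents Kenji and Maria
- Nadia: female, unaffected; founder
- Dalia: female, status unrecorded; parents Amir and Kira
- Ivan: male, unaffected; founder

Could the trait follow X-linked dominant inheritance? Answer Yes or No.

No

Under X-linked dominant, Kira (unaffected, female) cannot arise from Samuel (affected) × Elena (unaffected).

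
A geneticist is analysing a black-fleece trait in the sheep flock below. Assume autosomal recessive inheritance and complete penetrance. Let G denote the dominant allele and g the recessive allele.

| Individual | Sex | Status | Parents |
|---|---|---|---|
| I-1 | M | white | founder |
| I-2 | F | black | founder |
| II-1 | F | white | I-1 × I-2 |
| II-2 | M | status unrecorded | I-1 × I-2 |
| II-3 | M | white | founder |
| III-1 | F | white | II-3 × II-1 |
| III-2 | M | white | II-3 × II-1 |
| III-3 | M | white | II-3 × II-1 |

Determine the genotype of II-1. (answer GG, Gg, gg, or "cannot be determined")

Gg

From phenotype alone, II-1 is GG or Gg.
II-1 is white so carries G and received g from I-2 (gg), so II-1 is Gg.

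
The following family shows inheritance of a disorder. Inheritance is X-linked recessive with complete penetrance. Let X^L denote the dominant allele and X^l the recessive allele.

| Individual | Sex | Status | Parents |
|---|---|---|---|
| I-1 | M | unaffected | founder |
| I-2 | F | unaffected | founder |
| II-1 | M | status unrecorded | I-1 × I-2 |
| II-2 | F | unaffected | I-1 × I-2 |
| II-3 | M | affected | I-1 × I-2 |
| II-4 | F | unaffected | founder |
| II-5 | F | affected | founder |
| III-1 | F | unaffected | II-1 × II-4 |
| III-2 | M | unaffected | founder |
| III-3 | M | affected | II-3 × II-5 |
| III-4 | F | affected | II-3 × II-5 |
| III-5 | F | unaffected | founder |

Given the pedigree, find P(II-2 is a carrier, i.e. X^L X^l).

1/2

I-1 is unaffected, so I-1 is X^L Y.
I-2 is unaffected so carries L and passed l to II-3 (X^l Y), so I-2 is X^L X^l.
Their cross gives offspring ratios 1/2 X^L X^L : 1/2 X^L X^l. Conditioning on II-2 being unaffected, P(X^L X^l) = 1/2 / 1 = 1/2.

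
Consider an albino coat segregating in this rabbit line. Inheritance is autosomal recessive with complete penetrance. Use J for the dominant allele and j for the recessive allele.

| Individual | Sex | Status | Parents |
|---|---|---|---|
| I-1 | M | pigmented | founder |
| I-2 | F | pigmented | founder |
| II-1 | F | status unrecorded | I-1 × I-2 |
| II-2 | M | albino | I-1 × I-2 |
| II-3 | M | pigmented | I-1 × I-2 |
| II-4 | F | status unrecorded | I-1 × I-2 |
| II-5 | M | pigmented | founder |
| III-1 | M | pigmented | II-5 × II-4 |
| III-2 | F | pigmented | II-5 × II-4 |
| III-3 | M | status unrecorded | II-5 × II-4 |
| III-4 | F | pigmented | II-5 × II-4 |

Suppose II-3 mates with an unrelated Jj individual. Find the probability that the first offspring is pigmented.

5/6

I-1 is pigmented so carries J and passed j to II-2 (jj), so I-1 is Jj.
I-2 is pigmented so carries J and passed j to II-2 (jj), so I-2 is Jj.
II-3 is a pigmented offspring of I-1 (Jj) × I-2 (Jj), whose cross gives 1/4 JJ : 1/2 Jj : 1/4 jj; conditioning on being pigmented, II-3 is JJ with probability 1/3, Jj with probability 2/3.
Summing over parental genotype combinations, P(offspring is pigmented) = 1/3·1 + 2/3·3/4 = 5/6.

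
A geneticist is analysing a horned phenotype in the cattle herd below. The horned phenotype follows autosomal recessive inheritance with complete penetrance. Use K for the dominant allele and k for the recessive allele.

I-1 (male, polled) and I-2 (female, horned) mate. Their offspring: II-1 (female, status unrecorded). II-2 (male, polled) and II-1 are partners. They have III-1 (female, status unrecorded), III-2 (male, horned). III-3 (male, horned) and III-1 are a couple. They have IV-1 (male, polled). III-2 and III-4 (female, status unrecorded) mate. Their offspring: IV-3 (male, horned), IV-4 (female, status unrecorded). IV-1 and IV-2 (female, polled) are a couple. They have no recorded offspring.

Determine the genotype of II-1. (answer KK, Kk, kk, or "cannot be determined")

II-1's phenotype is unrecorded, and no parent or child forces a single allele at both positions; consistent genotype assignments exist with II-1 as Kk or kk.

cannot be determined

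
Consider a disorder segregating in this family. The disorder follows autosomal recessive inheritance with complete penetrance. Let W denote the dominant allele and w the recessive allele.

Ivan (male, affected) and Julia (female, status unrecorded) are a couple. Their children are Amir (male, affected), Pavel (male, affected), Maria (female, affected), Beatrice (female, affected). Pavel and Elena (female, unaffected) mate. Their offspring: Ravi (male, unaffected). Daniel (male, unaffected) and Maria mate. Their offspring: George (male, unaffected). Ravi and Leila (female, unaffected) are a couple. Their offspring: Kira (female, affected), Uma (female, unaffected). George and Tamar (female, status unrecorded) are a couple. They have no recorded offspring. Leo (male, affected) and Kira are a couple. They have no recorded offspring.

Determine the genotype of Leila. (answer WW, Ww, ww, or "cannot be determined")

Ww

From phenotype alone, Leila is WW or Ww.
Leila is unaffected so carries W and passed w to Kira (ww), so Leila is Ww.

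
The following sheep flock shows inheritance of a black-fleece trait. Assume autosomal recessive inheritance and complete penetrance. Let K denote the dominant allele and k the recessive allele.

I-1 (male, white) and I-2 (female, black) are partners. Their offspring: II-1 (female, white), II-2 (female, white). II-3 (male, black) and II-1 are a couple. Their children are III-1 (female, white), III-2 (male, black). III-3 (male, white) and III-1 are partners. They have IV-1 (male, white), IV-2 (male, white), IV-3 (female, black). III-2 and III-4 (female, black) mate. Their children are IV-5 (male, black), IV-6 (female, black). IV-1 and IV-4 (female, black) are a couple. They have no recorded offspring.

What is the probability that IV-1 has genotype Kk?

III-3 is white so carries K and passed k to IV-3 (kk), so III-3 is Kk.
III-1 is white so carries K and received k from II-3 (kk), so III-1 is Kk.
Their cross gives offspring ratios 1/4 KK : 1/2 Kk : 1/4 kk. Conditioning on IV-1 being white, P(Kk) = 1/2 / 3/4 = 2/3.

2/3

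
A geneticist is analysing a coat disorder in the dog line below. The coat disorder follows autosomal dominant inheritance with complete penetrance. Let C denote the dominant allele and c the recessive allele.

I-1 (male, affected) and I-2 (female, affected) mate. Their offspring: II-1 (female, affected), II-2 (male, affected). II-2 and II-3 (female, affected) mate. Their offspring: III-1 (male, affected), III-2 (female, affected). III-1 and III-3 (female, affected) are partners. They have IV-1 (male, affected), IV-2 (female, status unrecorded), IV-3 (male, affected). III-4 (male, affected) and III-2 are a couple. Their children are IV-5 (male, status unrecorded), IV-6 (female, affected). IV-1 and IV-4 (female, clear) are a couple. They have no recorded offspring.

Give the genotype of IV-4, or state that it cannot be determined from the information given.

cc

IV-4 is clear, so IV-4 is cc.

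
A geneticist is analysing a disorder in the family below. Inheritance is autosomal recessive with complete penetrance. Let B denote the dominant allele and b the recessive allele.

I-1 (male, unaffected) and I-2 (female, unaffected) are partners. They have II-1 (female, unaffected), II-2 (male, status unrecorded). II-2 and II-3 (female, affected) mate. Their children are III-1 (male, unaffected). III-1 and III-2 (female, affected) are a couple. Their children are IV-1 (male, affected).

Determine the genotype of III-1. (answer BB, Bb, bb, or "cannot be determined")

From phenotype alone, III-1 is BB or Bb.
III-1 is unaffected so carries B and received b from II-3 (bb), so III-1 is Bb.

Bb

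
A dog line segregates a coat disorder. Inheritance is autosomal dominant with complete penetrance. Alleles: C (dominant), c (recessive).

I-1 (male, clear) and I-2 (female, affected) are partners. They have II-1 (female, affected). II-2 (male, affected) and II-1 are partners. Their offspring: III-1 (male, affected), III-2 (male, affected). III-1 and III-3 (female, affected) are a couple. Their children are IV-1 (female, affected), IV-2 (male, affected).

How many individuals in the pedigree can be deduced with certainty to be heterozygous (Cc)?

1

Obligate heterozygotes: II-1 is affected so carries C and received c from I-1 (cc), so II-1 is Cc.
Every other individual is either homozygous by phenotype or has at least one consistent homozygous assignment, so the count is 1.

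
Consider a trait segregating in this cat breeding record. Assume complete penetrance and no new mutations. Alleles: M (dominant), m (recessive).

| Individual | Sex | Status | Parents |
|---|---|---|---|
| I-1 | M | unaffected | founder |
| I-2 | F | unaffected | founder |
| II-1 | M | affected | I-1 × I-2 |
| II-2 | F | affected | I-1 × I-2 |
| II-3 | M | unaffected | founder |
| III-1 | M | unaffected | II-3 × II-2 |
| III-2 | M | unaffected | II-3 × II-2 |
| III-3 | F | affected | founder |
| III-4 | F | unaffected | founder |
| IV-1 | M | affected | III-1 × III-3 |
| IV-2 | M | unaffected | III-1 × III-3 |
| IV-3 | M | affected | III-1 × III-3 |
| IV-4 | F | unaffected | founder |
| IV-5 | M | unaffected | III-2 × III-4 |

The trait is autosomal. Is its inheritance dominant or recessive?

I-1 and I-2 are both unaffected yet have an affected child II-1. Under dominance, an affected child requires at least one affected parent, so the trait cannot be dominant.

recessive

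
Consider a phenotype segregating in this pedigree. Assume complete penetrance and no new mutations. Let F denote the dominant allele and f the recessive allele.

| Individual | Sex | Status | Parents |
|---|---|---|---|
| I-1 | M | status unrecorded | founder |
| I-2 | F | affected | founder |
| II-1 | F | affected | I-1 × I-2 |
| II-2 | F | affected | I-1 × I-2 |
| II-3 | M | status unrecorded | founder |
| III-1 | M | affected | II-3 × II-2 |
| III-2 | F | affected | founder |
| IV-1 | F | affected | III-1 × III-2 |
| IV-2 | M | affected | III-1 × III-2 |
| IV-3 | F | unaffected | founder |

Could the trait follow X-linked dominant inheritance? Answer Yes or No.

A consistent assignment under X-linked dominant exists: I-1 X^F Y, I-2 X^F X^F, II-1 X^F X^F, II-2 X^F X^F, II-3 X^F Y, III-1 X^F Y, III-2 X^F X^F, IV-1 X^F X^F, IV-2 X^F Y, IV-3 X^f X^f.
In this assignment every recorded phenotype matches its genotype and every non-founder's genotype is obtainable from its parents' genotypes, so the pedigree is consistent.

Yes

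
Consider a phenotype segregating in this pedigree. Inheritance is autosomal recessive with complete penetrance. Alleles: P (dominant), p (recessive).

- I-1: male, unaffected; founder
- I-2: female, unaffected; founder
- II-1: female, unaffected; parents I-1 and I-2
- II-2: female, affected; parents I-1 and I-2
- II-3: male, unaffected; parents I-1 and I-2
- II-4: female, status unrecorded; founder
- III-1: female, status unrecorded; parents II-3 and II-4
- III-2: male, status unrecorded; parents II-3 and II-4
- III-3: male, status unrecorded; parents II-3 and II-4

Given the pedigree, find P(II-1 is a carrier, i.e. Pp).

I-1 is unaffected so carries P and passed p to II-2 (pp), so I-1 is Pp.
I-2 is unaffected so carries P and passed p to II-2 (pp), so I-2 is Pp.
Their cross gives offspring ratios 1/4 PP : 1/2 Pp : 1/4 pp. Conditioning on II-1 being unaffected, P(Pp) = 1/2 / 3/4 = 2/3.

2/3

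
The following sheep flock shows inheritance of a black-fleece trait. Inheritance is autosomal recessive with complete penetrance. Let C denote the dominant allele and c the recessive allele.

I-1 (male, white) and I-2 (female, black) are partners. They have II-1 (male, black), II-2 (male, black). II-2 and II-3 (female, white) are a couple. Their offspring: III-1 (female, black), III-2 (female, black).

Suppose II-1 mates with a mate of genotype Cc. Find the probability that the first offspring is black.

1/2

II-1 is black, so II-1 is cc.
The cross gives 1/2 Cc : 1/2 cc, so P(offspring is black) = 1/2.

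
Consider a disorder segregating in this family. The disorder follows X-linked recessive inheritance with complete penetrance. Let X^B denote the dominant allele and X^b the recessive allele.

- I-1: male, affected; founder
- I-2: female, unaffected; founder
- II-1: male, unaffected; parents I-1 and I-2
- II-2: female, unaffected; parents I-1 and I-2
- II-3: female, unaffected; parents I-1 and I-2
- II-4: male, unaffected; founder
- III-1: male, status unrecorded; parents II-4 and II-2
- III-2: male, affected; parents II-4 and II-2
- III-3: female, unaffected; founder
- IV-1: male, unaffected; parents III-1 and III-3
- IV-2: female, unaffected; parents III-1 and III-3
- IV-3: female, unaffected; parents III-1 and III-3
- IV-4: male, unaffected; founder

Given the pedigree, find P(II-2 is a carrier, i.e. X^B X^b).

1

II-2 is unaffected so carries B and received b from I-1 (X^b Y), so II-2 is X^B X^b, giving P(X^B X^b) = 1.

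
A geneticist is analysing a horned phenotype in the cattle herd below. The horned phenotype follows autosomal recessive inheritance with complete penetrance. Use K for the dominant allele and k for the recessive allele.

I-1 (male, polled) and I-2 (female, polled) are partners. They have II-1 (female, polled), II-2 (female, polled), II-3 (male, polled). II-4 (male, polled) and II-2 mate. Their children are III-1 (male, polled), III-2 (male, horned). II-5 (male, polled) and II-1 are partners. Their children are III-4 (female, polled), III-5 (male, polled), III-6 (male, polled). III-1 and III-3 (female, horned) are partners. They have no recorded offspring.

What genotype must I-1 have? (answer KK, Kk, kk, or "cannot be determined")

I-1's phenotype allows KK or Kk, and no parent or child forces a single allele at both positions; consistent genotype assignments exist with I-1 as KK or Kk.

cannot be determined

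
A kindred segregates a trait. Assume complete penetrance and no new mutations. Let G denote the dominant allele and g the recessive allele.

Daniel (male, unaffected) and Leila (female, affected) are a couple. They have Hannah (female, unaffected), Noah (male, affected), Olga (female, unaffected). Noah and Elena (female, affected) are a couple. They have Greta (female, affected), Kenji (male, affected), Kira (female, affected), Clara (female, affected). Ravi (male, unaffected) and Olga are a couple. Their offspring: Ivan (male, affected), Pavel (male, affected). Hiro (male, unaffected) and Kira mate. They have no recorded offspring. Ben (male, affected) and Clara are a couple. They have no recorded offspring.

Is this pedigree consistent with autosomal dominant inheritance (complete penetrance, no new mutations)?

Under autosomal dominant, Ivan (affected, male) cannot arise from Ravi (unaffected) × Olga (unaffected).

No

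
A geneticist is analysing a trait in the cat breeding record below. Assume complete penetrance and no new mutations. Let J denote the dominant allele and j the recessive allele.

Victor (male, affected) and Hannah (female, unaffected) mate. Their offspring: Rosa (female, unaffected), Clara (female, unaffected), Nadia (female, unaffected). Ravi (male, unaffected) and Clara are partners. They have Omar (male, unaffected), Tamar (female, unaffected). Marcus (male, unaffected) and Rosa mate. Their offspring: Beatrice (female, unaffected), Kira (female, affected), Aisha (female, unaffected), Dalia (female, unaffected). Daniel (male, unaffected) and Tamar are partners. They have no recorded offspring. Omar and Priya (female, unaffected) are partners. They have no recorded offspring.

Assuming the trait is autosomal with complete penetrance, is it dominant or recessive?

Marcus and Rosa are both unaffected yet have an affected child Kira. Under dominance, an affected child requires at least one affected parent, so the trait cannot be dominant.

recessive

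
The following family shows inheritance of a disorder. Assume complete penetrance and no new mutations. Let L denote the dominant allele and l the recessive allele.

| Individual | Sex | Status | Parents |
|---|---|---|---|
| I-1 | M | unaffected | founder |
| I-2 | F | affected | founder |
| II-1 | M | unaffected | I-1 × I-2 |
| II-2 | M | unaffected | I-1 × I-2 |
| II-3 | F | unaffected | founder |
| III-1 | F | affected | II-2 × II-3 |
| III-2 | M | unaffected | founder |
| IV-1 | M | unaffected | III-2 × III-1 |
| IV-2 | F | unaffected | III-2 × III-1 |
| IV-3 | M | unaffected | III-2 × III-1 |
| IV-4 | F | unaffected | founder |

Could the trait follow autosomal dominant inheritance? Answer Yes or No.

Under autosomal dominant, III-1 (affected, female) cannot arise from II-2 (unaffected) × II-3 (unaffected).

No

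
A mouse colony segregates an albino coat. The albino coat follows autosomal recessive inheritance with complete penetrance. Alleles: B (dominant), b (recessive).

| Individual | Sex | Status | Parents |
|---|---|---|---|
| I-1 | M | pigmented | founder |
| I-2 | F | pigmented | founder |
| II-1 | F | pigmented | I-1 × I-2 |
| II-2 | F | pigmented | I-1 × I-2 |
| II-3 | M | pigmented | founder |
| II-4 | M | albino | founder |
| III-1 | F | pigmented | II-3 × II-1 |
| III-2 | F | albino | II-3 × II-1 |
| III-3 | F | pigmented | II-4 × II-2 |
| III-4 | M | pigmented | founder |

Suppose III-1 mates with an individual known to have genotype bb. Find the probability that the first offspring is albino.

1/3

II-3 is pigmented so carries B and passed b to III-2 (bb), so II-3 is Bb.
II-1 is pigmented so carries B and passed b to III-2 (bb), so II-1 is Bb.
III-1 is a pigmented offspring of II-3 (Bb) × II-1 (Bb), whose cross gives 1/4 BB : 1/2 Bb : 1/4 bb; conditioning on being pigmented, III-1 is BB with probability 1/3, Bb with probability 2/3.
Summing over parental genotype combinations, P(offspring is albino) = 2/3·1/2 = 1/3.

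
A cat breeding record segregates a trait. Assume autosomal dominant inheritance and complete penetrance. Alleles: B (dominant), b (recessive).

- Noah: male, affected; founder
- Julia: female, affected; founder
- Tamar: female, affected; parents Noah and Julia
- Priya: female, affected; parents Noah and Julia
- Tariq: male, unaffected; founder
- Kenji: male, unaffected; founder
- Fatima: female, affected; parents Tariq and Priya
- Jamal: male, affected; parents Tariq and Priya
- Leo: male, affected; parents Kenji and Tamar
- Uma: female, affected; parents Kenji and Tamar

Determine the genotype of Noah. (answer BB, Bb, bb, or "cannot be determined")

cannot be determined

Noah's phenotype allows BB or Bb, and no parent or child forces a single allele at both positions; consistent genotype assignments exist with Noah as BB or Bb.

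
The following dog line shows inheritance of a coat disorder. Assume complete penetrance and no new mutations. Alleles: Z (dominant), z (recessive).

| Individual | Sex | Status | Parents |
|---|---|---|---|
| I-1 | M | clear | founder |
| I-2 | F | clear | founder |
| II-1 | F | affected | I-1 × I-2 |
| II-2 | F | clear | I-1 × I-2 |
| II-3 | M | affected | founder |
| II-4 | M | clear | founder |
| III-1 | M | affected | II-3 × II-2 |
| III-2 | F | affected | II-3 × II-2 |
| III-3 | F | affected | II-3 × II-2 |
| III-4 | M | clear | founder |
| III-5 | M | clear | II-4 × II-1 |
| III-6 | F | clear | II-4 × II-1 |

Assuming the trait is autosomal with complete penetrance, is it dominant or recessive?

I-1 and I-2 are both clear yet have an affected child II-1. Under dominance, an affected child requires at least one affected parent, so the trait cannot be dominant.

recessive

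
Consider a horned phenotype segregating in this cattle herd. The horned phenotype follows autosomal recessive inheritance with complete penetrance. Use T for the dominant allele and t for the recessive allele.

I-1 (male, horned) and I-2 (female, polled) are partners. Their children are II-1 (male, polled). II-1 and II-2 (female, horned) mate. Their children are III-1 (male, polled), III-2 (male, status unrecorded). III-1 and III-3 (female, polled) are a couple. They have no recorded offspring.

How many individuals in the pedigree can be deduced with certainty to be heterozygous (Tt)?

Obligate heterozygotes: II-1 is polled so carries T and received t from I-1 (tt), so II-1 is Tt; III-1 is polled so carries T and received t from II-2 (tt), so III-1 is Tt.
Every other individual is either homozygous by phenotype or has at least one consistent homozygous assignment, so the count is 2.

2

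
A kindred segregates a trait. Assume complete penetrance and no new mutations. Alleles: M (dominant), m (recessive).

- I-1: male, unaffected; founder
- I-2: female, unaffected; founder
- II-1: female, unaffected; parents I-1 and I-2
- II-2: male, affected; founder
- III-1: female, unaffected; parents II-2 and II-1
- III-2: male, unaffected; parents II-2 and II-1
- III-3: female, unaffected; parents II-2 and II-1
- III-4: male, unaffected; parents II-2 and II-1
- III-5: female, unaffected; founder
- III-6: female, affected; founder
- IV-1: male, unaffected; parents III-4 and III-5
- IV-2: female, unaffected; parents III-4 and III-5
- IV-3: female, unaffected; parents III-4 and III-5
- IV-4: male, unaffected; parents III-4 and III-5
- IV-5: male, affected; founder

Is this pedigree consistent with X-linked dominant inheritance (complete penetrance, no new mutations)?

No

Under X-linked dominant, III-1 (unaffected, female) cannot arise from II-2 (affected) × II-1 (unaffected).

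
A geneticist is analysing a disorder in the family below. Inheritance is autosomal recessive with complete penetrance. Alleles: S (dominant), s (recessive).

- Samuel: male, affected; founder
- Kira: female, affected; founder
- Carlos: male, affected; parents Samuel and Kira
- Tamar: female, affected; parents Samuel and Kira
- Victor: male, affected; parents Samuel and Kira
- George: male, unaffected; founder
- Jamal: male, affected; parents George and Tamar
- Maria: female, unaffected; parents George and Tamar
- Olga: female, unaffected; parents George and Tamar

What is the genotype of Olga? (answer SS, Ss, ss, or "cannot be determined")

From phenotype alone, Olga is SS or Ss.
Olga is unaffected so carries S and received s from Tamar (ss), so Olga is Ss.

Ss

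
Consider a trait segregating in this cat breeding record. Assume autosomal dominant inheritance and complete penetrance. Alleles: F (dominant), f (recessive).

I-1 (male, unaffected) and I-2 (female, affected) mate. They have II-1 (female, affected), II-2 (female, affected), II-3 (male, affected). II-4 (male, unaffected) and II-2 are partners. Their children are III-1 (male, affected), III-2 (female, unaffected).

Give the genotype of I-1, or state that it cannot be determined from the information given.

ff

I-1 is unaffected, so I-1 is ff.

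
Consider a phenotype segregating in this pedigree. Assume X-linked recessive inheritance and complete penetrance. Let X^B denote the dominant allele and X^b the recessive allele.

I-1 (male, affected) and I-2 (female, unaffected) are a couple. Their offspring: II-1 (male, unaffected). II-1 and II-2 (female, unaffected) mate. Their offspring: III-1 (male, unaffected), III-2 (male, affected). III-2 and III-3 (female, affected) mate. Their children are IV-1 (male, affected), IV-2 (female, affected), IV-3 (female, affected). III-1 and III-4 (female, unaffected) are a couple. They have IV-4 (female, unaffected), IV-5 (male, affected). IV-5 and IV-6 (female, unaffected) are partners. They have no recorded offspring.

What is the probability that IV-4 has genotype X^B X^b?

1/2

III-1 is unaffected, so III-1 is X^B Y.
III-4 is unaffected so carries B and passed b to IV-5 (X^b Y), so III-4 is X^B X^b.
Their cross gives offspring ratios 1/2 X^B X^B : 1/2 X^B X^b. Conditioning on IV-4 being unaffected, P(X^B X^b) = 1/2 / 1 = 1/2.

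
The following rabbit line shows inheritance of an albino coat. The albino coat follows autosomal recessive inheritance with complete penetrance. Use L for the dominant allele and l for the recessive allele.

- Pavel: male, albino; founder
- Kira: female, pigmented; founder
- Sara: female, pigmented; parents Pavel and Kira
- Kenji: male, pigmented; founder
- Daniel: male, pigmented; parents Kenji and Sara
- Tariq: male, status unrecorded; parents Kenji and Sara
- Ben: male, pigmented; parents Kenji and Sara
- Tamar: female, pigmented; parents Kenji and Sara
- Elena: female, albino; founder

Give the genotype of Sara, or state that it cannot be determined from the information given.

Ll

From phenotype alone, Sara is LL or Ll.
Sara is pigmented so carries L and received l from Pavel (ll), so Sara is Ll.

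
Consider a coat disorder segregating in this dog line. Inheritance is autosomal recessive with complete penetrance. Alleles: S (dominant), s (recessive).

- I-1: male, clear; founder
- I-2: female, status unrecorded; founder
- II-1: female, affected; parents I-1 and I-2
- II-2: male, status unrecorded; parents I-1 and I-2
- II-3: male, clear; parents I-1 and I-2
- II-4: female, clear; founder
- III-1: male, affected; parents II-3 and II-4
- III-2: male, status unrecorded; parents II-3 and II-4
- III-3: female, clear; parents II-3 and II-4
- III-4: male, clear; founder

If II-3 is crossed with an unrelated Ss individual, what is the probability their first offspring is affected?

II-3 is clear so carries S and passed s to III-1 (ss), so II-3 is Ss.
The cross gives 1/4 SS : 1/2 Ss : 1/4 ss, so P(offspring is affected) = 1/4.

1/4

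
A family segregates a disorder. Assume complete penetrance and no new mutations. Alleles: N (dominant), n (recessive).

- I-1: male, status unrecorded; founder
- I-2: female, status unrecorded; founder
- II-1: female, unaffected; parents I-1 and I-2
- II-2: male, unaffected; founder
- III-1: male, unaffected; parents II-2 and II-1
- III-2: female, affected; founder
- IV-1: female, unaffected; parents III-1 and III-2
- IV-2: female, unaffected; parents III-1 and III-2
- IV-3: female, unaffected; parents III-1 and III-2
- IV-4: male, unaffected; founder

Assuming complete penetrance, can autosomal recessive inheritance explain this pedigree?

Yes

A consistent assignment under autosomal recessive exists: I-1 NN, I-2 NN, II-1 NN, II-2 NN, III-1 NN, III-2 nn, IV-1 Nn, IV-2 Nn, IV-3 Nn, IV-4 NN.
In this assignment every recorded phenotype matches its genotype and every non-founder's genotype is obtainable from its parents' genotypes, so the pedigree is consistent.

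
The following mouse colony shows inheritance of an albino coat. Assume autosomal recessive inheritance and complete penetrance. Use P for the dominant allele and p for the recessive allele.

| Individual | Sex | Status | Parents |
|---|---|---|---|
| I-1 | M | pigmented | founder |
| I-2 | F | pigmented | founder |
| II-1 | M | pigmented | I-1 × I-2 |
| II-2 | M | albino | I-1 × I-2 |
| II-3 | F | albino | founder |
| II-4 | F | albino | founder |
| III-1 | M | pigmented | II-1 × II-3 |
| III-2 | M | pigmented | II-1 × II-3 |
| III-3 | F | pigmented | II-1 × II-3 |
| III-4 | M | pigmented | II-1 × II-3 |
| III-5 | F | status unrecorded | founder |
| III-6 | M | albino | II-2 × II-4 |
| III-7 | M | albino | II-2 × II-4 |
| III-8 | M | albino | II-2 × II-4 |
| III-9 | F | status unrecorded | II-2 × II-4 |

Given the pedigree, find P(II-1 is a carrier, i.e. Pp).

1/9

I-1 is pigmented so carries P and passed p to II-2 (pp), so I-1 is Pp.
I-2 is pigmented so carries P and passed p to II-2 (pp), so I-2 is Pp.
Their cross gives offspring ratios 1/4 PP : 1/2 Pp : 1/4 pp. Conditioning on II-1 being pigmented, P(Pp) = 1/2 / 3/4 = 2/3 before taking II-1's own offspring into account.
II-3 is albino, so II-3 is pp.
Now use II-1's offspring. Probability of each recorded status — pigmented son III-1: 1/2 if II-1 is Pp, 1 if PP; pigmented son III-2: 1/2 if II-1 is Pp, 1 if PP; pigmented daughter III-3: 1/2 if II-1 is Pp, 1 if PP; pigmented son III-4: 1/2 if II-1 is Pp, 1 if PP.
Bayes: P(Pp) = 2/3·1/16 / (2/3·1/16 + 1/3·1) = 1/9.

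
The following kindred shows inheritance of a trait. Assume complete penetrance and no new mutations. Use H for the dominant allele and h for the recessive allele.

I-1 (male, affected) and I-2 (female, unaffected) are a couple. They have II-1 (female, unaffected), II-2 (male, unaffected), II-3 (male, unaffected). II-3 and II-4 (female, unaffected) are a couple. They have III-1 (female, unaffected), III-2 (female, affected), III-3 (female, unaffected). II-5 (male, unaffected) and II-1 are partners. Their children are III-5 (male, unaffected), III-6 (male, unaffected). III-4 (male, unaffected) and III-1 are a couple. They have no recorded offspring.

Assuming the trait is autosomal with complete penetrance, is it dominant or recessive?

recessive

II-3 and II-4 are both unaffected yet have an affected child III-2. Under dominance, an affected child requires at least one affected parent, so the trait cannot be dominant.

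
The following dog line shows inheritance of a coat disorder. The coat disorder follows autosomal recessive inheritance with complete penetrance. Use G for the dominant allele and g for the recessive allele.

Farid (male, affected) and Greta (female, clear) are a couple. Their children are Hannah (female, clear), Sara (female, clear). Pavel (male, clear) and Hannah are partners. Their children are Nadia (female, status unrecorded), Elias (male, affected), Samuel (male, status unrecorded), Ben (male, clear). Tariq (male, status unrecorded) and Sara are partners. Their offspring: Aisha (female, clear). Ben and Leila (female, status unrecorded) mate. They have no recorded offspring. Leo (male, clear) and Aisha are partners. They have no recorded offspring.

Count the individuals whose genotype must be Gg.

3

Obligate heterozygotes: Hannah is clear so carries G and received g from Farid (gg), so Hannah is Gg; Sara is clear so carries G and received g from Farid (gg), so Sara is Gg; Pavel is clear so carries G and passed g to Elias (gg), so Pavel is Gg.
Every other individual is either homozygous by phenotype or has at least one consistent homozygous assignment, so the count is 3.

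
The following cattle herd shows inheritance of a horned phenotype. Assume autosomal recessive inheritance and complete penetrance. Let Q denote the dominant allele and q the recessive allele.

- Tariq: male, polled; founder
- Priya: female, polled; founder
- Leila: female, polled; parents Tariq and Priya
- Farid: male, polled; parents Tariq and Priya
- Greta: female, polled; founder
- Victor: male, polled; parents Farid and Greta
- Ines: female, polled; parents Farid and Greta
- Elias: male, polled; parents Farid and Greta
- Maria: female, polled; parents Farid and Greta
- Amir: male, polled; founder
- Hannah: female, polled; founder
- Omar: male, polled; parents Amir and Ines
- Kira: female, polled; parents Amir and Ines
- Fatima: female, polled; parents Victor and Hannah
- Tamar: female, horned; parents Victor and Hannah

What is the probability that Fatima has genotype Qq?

2/3

Victor is polled so carries Q and passed q to Tamar (qq), so Victor is Qq.
Hannah is polled so carries Q and passed q to Tamar (qq), so Hannah is Qq.
Their cross gives offspring ratios 1/4 QQ : 1/2 Qq : 1/4 qq. Conditioning on Fatima being polled, P(Qq) = 1/2 / 3/4 = 2/3.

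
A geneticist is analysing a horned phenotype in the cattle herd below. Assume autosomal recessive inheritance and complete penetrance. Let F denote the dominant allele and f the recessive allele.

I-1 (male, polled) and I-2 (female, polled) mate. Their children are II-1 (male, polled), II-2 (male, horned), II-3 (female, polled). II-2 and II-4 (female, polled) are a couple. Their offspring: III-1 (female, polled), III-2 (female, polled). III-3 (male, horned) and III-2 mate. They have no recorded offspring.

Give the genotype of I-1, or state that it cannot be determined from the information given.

Ff

From phenotype alone, I-1 is FF or Ff.
I-1 is polled so carries F and passed f to II-2 (ff), so I-1 is Ff.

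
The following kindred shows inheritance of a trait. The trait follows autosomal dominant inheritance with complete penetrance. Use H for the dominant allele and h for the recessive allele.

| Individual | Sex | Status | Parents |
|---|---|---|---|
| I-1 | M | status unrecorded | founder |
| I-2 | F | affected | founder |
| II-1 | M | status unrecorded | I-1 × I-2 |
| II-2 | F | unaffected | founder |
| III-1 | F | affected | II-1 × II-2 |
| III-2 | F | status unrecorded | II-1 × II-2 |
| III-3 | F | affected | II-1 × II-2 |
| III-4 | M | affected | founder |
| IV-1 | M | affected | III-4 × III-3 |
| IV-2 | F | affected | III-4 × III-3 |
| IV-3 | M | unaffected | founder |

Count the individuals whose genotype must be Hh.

Obligate heterozygotes: III-1 is affected so carries H and received h from II-2 (hh), so III-1 is Hh; III-3 is affected so carries H and received h from II-2 (hh), so III-3 is Hh.
Every other individual is either homozygous by phenotype or has at least one consistent homozygous assignment, so the count is 2.

2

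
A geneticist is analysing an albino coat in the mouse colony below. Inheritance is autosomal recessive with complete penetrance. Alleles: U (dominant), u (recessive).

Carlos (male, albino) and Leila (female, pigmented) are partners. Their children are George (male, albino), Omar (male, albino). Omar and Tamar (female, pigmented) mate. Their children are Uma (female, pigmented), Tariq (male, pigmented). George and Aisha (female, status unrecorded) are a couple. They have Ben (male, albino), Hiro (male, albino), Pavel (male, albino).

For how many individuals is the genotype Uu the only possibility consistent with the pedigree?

Obligate heterozygotes: Leila is pigmented so carries U and passed u to George (uu), so Leila is Uu; Uma is pigmented so carries U and received u from Omar (uu), so Uma is Uu; Tariq is pigmented so carries U and received u from Omar (uu), so Tariq is Uu.
Every other individual is either homozygous by phenotype or has at least one consistent homozygous assignment, so the count is 3.

3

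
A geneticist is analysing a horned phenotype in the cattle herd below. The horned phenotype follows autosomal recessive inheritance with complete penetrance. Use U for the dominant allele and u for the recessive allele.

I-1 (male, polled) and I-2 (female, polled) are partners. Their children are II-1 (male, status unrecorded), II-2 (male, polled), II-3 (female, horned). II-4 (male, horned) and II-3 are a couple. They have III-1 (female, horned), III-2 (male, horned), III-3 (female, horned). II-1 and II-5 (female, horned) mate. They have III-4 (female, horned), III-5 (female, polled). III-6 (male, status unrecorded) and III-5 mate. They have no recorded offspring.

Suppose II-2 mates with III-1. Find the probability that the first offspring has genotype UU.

I-1 is polled so carries U and passed u to II-3 (uu), so I-1 is Uu.
I-2 is polled so carries U and passed u to II-3 (uu), so I-2 is Uu.
II-2 is a polled offspring of I-1 (Uu) × I-2 (Uu), whose cross gives 1/4 UU : 1/2 Uu : 1/4 uu; conditioning on being polled, II-2 is UU with probability 1/3, Uu with probability 2/3.
III-1 is horned, so III-1 is uu.
Summing over parental genotype combinations, P(offspring has genotype UU) = 0 = 0.

0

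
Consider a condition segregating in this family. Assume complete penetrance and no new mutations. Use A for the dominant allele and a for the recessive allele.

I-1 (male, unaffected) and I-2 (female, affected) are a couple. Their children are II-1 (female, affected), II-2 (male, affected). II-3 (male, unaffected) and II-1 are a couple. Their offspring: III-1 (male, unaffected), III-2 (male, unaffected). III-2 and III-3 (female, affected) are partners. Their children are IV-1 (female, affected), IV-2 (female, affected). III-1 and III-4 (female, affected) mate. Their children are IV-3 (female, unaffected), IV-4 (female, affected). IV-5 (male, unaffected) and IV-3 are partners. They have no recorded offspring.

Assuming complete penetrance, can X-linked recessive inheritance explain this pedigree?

Under X-linked recessive, II-1 (affected, female) cannot arise from I-1 (unaffected) × I-2 (affected).

No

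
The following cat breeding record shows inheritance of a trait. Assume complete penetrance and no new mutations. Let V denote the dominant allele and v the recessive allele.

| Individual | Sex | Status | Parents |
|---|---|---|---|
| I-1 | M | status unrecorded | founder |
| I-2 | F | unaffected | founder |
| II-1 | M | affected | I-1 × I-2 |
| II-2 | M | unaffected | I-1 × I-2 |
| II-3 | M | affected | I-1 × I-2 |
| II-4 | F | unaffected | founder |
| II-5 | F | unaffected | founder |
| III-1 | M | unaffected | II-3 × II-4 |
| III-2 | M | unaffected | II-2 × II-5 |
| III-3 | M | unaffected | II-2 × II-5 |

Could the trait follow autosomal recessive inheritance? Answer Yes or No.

A consistent assignment under autosomal recessive exists: I-1 Vv, I-2 Vv, II-1 vv, II-2 VV, II-3 vv, II-4 VV, II-5 VV, III-1 Vv, III-2 VV, III-3 VV.
In this assignment every recorded phenotype matches its genotype and every non-founder's genotype is obtainable from its parents' genotypes, so the pedigree is consistent.

Yes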